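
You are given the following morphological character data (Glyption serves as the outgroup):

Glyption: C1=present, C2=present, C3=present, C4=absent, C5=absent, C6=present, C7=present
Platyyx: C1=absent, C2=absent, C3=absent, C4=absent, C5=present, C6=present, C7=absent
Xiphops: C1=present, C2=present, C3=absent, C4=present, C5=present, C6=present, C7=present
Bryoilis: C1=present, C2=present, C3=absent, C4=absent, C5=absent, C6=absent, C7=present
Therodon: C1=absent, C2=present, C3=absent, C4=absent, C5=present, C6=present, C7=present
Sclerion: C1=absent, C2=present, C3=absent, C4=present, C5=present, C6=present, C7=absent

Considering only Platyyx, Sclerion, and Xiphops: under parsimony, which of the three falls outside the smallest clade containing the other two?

Xiphops

Character polarity is set by the outgroup: the derived state is whichever differs from the outgroup's state, so for C1, C2, C3, C6, C7 the derived state is 'absent', and for the remaining characters it is 'present'.
Only Platyyx, Sclerion, and Therodon show the derived state 'absent' for C1, supporting them as a clade.
C2 (derived state 'absent') is unique to Platyyx (autapomorphy; uninformative for grouping).
All ingroup taxa share the derived state 'absent' for C3; it defines the ingroup but does not resolve relationships within it.
C4 (state 'present') occurs in Sclerion and Xiphops but conflicts with the nesting implied by the other characters — most parsimoniously interpreted as homoplasy.
C5: derived state 'present' in Platyyx, Sclerion, Therodon, and Xiphops only — synapomorphy for {Platyyx, Sclerion, Therodon, Xiphops}.
C6 (derived state 'absent') is unique to Bryoilis (autapomorphy; uninformative for grouping).
C7: derived state 'absent' in Platyyx and Sclerion only — synapomorphy for {Platyyx, Sclerion}.
Most parsimonious ingroup topology: ((((Platyyx,Sclerion),Therodon),Xiphops),Bryoilis).
Sclerion and Platyyx share a more recent common ancestor with each other than either does with Xiphops, so Xiphops is the least closely related of the three.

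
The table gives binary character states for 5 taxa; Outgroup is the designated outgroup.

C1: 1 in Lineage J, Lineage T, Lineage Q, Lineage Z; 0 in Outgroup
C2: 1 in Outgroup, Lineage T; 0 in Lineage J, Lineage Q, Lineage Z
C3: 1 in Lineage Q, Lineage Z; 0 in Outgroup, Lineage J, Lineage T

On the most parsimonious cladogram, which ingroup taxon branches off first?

Character polarity is set by the outgroup: the derived state is whichever differs from the outgroup's state, so for C2 the derived state is '0', and for the remaining characters it is '1'.
C1 (derived state '1') is shared by all ingroup taxa — unites the whole ingroup.
Only Lineage J, Lineage Q, and Lineage Z show the derived state '0' for C2, supporting them as a clade.
C3: derived state '1' in Lineage Q and Lineage Z only — synapomorphy for {Lineage Q, Lineage Z}.
Most parsimonious ingroup topology: ((Lineage J,(Lineage Q,Lineage Z)),Lineage T).
Lineage T is sister to the clade containing all other ingroup taxa, so it is the earliest-diverging (most basal) ingroup lineage.

Lineage T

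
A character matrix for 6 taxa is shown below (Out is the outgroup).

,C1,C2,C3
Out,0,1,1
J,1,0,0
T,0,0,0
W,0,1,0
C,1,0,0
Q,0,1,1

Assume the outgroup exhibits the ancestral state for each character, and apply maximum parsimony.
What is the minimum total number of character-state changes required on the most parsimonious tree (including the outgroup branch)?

3

Character polarity is set by the outgroup: the derived state is whichever differs from the outgroup's state, so for C2, C3 the derived state is '0', and for the remaining characters it is '1'.
C1 (derived state '1') is shared by C and J — a synapomorphy uniting that clade.
Only C, J, and T show the derived state '0' for C2, supporting them as a clade.
C3 (derived state '0') is shared by C, J, T, and W — a synapomorphy uniting that clade.
Most parsimonious ingroup topology: ((((J,C),T),W),Q).
Changes per character on this tree: C1: 1; C2: 1; C3: 1.
Total = 3.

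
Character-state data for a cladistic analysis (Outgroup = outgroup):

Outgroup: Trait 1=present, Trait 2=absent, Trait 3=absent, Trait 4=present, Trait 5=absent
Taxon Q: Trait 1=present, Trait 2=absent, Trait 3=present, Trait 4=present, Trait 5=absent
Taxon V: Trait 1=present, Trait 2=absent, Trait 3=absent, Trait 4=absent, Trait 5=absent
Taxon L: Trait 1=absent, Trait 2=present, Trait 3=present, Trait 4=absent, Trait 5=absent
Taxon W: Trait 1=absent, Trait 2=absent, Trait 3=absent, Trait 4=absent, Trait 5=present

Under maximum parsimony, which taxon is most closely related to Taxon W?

Character polarity is set by the outgroup: the derived state is whichever differs from the outgroup's state, so for Trait 1, Trait 4 the derived state is 'absent', and for the remaining characters it is 'present'.
Trait 1: derived state 'absent' in Taxon L and Taxon W only — synapomorphy for {Taxon L, Taxon W}.
Trait 2: derived state 'present' in Taxon L only — an autapomorphy, so it tells us nothing about relationships among taxa.
Trait 3 groups Taxon L and Taxon Q, which is incompatible with the clades supported by the remaining characters; treating it as convergent (homoplasy) costs fewer steps than any alternative tree.
Trait 4 (derived state 'absent') is shared by Taxon L, Taxon V, and Taxon W — a synapomorphy uniting that clade.
Trait 5 (derived state 'present') is unique to Taxon W (autapomorphy; uninformative for grouping).
Most parsimonious ingroup topology: (Taxon Q,(Taxon V,(Taxon L,Taxon W))).
Taxon W and Taxon L form a cherry on this tree, so they are sister taxa.

Taxon L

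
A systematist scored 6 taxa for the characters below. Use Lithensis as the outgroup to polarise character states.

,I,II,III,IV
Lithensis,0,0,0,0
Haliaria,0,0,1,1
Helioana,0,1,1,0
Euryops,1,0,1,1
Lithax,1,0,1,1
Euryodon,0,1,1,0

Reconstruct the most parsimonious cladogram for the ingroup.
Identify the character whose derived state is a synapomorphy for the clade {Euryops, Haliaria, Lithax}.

IV

The outgroup has state '0' for every character, so '1' is the derived state throughout.
I (derived state '1') is shared by Euryops and Lithax — a synapomorphy uniting that clade.
II (derived state '1') is shared by Euryodon and Helioana — a synapomorphy uniting that clade.
III (derived state '1') is shared by all ingroup taxa — unites the whole ingroup.
IV: derived state '1' in Euryops, Haliaria, and Lithax only — synapomorphy for {Euryops, Haliaria, Lithax}.
Most parsimonious ingroup topology: ((Helioana,Euryodon),((Euryops,Lithax),Haliaria)).
The clade {Euryops, Haliaria, Lithax} is supported by IV: its derived state '1' occurs in exactly those taxa and in no other taxon (including the outgroup).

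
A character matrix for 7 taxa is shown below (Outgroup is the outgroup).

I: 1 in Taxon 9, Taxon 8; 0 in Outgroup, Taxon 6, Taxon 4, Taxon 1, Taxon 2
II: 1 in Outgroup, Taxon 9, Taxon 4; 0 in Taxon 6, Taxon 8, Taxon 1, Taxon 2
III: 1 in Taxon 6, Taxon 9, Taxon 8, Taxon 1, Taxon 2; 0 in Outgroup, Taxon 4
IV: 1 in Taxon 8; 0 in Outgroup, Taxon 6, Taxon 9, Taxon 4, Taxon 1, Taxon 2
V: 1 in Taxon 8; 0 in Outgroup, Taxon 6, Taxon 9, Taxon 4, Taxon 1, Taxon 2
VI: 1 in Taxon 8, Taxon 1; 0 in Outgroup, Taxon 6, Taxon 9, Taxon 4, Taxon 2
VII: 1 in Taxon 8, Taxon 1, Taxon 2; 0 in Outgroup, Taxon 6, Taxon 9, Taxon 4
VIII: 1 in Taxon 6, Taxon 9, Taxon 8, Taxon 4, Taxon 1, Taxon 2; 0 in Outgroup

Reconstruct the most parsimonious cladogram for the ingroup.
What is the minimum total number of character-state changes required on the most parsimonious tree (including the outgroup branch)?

Character polarity is set by the outgroup: the derived state is whichever differs from the outgroup's state, so for II the derived state is '0', and for the remaining characters it is '1'.
I groups Taxon 8 and Taxon 9, which is incompatible with the clades supported by the remaining characters; treating it as convergent (homoplasy) costs fewer steps than any alternative tree.
II: derived state '0' in Taxon 1, Taxon 2, Taxon 6, and Taxon 8 only — synapomorphy for {Taxon 1, Taxon 2, Taxon 6, Taxon 8}.
Only Taxon 1, Taxon 2, Taxon 6, Taxon 8, and Taxon 9 show the derived state '1' for III, supporting them as a clade.
IV (derived state '1') is unique to Taxon 8 (autapomorphy; uninformative for grouping).
V (derived state '1') is unique to Taxon 8 (autapomorphy; uninformative for grouping).
VI: derived state '1' in Taxon 1 and Taxon 8 only — synapomorphy for {Taxon 1, Taxon 8}.
Only Taxon 1, Taxon 2, and Taxon 8 show the derived state '1' for VII, supporting them as a clade.
VIII (derived state '1') is shared by all ingroup taxa — unites the whole ingroup.
Most parsimonious ingroup topology: (((Taxon 6,((Taxon 8,Taxon 1),Taxon 2)),Taxon 9),Taxon 4).
Changes per character on this tree: I: 2; II: 1; III: 1; IV: 1; V: 1; VI: 1; VII: 1; VIII: 1.
Total = 9.

9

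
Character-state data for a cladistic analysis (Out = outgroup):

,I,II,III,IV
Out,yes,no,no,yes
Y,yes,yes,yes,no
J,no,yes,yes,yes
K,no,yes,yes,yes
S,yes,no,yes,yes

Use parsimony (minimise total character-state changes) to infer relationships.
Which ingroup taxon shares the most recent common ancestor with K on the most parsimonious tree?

Character polarity is set by the outgroup: the derived state is whichever differs from the outgroup's state, so for I, IV the derived state is 'no', and for the remaining characters it is 'yes'.
Only J and K show the derived state 'no' for I, supporting them as a clade.
II: derived state 'yes' in J, K, and Y only — synapomorphy for {J, K, Y}.
III (derived state 'yes') is shared by all ingroup taxa — unites the whole ingroup.
IV (derived state 'no') is unique to Y (autapomorphy; uninformative for grouping).
Most parsimonious ingroup topology: ((Y,(J,K)),S).
K and J form a cherry on this tree, so they are sister taxa.

J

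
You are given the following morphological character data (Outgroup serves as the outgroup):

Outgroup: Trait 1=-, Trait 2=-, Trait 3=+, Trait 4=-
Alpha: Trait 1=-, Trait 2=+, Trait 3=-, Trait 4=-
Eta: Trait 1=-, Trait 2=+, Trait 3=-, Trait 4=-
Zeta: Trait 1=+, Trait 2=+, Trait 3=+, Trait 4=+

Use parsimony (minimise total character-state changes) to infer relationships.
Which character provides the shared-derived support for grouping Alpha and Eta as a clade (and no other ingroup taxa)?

Trait 3

Character polarity is set by the outgroup: the derived state is whichever differs from the outgroup's state, so for Trait 3 the derived state is '-', and for the remaining characters it is '+'.
Trait 1: derived state '+' in Zeta only — an autapomorphy, so it tells us nothing about relationships among taxa.
Trait 2 (derived state '+') is shared by all ingroup taxa — unites the whole ingroup.
Trait 3 (derived state '-') is shared by Alpha and Eta — a synapomorphy uniting that clade.
Trait 4: derived state '+' in Zeta only — an autapomorphy, so it tells us nothing about relationships among taxa.
Most parsimonious ingroup topology: ((Alpha,Eta),Zeta).
The clade {Alpha, Eta} is supported by Trait 3: its derived state '-' occurs in exactly those taxa and in no other taxon (including the outgroup).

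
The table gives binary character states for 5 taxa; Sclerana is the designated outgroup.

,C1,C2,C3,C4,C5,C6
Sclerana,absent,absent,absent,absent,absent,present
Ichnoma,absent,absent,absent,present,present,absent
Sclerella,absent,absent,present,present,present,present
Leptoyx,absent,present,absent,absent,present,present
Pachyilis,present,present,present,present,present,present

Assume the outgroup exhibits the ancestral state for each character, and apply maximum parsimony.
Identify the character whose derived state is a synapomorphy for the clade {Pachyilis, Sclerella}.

Character polarity is set by the outgroup: the derived state is whichever differs from the outgroup's state, so for C6 the derived state is 'absent', and for the remaining characters it is 'present'.
C1: derived state 'present' in Pachyilis only — an autapomorphy, so it tells us nothing about relationships among taxa.
C2 (state 'present') occurs in Leptoyx and Pachyilis but conflicts with the nesting implied by the other characters — most parsimoniously interpreted as homoplasy.
C3 (derived state 'present') is shared by Pachyilis and Sclerella — a synapomorphy uniting that clade.
C4: derived state 'present' in Ichnoma, Pachyilis, and Sclerella only — synapomorphy for {Ichnoma, Pachyilis, Sclerella}.
C5 (derived state 'present') is shared by all ingroup taxa — unites the whole ingroup.
C6 (derived state 'absent') is unique to Ichnoma (autapomorphy; uninformative for grouping).
Most parsimonious ingroup topology: ((Ichnoma,(Sclerella,Pachyilis)),Leptoyx).
The clade {Pachyilis, Sclerella} is supported by C3: its derived state 'present' occurs in exactly those taxa and in no other taxon (including the outgroup).

C3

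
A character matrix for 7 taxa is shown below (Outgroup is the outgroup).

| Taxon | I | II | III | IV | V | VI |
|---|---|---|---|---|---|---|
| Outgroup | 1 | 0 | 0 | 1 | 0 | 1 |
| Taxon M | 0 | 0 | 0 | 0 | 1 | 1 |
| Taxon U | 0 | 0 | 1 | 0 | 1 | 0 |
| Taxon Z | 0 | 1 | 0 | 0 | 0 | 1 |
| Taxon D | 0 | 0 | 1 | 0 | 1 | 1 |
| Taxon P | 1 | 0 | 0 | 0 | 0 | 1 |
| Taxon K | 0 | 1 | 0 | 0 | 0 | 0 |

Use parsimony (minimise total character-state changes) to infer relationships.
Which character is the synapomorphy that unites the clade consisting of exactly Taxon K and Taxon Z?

II

Character polarity is set by the outgroup: the derived state is whichever differs from the outgroup's state, so for I, IV, VI the derived state is '0', and for the remaining characters it is '1'.
I: derived state '0' in Taxon D, Taxon K, Taxon M, Taxon U, and Taxon Z only — synapomorphy for {Taxon D, Taxon K, Taxon M, Taxon U, Taxon Z}.
II (derived state '1') is shared by Taxon K and Taxon Z — a synapomorphy uniting that clade.
III: derived state '1' in Taxon D and Taxon U only — synapomorphy for {Taxon D, Taxon U}.
All ingroup taxa share the derived state '0' for IV; it defines the ingroup but does not resolve relationships within it.
V (derived state '1') is shared by Taxon D, Taxon M, and Taxon U — a synapomorphy uniting that clade.
VI (state '0') occurs in Taxon K and Taxon U but conflicts with the nesting implied by the other characters — most parsimoniously interpreted as homoplasy.
Most parsimonious ingroup topology: (((Taxon M,(Taxon U,Taxon D)),(Taxon Z,Taxon K)),Taxon P).
The clade {Taxon K, Taxon Z} is supported by II: its derived state '1' occurs in exactly those taxa and in no other taxon (including the outgroup).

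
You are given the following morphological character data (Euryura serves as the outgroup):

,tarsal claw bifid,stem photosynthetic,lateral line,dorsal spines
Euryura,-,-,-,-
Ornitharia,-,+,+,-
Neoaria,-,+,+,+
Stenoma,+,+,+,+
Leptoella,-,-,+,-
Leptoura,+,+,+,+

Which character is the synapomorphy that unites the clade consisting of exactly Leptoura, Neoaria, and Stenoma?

dorsal spines

The outgroup has state '-' for every character, so '+' is the derived state throughout.
Only Leptoura and Stenoma show the derived state '+' for tarsal claw bifid, supporting them as a clade.
Only Leptoura, Neoaria, Ornitharia, and Stenoma show the derived state '+' for stem photosynthetic, supporting them as a clade.
All ingroup taxa share the derived state '+' for lateral line; it defines the ingroup but does not resolve relationships within it.
dorsal spines: derived state '+' in Leptoura, Neoaria, and Stenoma only — synapomorphy for {Leptoura, Neoaria, Stenoma}.
Most parsimonious ingroup topology: ((Ornitharia,(Neoaria,(Stenoma,Leptoura))),Leptoella).
The clade {Leptoura, Neoaria, Stenoma} is supported by dorsal spines: its derived state '+' occurs in exactly those taxa and in no other taxon (including the outgroup).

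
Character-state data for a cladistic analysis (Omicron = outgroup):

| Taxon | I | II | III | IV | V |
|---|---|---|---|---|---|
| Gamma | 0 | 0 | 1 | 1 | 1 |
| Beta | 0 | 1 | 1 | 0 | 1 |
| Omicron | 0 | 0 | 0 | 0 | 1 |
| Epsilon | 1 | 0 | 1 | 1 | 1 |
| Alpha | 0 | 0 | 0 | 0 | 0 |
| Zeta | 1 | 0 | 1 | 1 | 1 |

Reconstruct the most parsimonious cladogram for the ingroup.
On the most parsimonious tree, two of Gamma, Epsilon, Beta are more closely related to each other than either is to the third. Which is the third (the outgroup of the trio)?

Character polarity is set by the outgroup: the derived state is whichever differs from the outgroup's state, so for V the derived state is '0', and for the remaining characters it is '1'.
I: derived state '1' in Epsilon and Zeta only — synapomorphy for {Epsilon, Zeta}.
II (derived state '1') is unique to Beta (autapomorphy; uninformative for grouping).
III (derived state '1') is shared by Beta, Epsilon, Gamma, and Zeta — a synapomorphy uniting that clade.
Only Epsilon, Gamma, and Zeta show the derived state '1' for IV, supporting them as a clade.
V: derived state '0' in Alpha only — an autapomorphy, so it tells us nothing about relationships among taxa.
Most parsimonious ingroup topology: ((((Epsilon,Zeta),Gamma),Beta),Alpha).
Gamma and Epsilon share a more recent common ancestor with each other than either does with Beta, so Beta is the least closely related of the three.

Beta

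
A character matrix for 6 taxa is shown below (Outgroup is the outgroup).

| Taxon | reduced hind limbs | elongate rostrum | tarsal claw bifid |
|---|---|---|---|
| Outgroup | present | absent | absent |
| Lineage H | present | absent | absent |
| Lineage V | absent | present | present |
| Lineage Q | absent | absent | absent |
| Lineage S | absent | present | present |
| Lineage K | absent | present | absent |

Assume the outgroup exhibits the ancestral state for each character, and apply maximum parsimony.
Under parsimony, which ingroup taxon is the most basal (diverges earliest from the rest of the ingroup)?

Character polarity is set by the outgroup: the derived state is whichever differs from the outgroup's state, so for reduced hind limbs the derived state is 'absent', and for the remaining characters it is 'present'.
reduced hind limbs (derived state 'absent') is shared by Lineage K, Lineage Q, Lineage S, and Lineage V — a synapomorphy uniting that clade.
elongate rostrum (derived state 'present') is shared by Lineage K, Lineage S, and Lineage V — a synapomorphy uniting that clade.
tarsal claw bifid (derived state 'present') is shared by Lineage S and Lineage V — a synapomorphy uniting that clade.
Most parsimonious ingroup topology: (Lineage H,(((Lineage V,Lineage S),Lineage K),Lineage Q)).
Lineage H is sister to the clade containing all other ingroup taxa, so it is the earliest-diverging (most basal) ingroup lineage.

Lineage H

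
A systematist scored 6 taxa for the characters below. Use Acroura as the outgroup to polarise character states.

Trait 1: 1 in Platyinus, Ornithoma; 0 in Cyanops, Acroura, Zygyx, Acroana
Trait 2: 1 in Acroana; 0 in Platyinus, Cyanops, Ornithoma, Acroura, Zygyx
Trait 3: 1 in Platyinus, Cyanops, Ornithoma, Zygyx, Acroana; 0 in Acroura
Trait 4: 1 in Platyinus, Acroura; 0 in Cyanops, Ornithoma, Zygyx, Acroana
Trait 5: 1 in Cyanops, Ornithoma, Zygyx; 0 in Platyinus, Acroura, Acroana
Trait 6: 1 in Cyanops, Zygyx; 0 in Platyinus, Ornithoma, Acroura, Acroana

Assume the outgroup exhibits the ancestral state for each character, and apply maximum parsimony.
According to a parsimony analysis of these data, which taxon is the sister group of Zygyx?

Character polarity is set by the outgroup: the derived state is whichever differs from the outgroup's state, so for Trait 4 the derived state is '0', and for the remaining characters it is '1'.
Trait 1 groups Ornithoma and Platyinus, which is incompatible with the clades supported by the remaining characters; treating it as convergent (homoplasy) costs fewer steps than any alternative tree.
Trait 2: derived state '1' in Acroana only — an autapomorphy, so it tells us nothing about relationships among taxa.
All ingroup taxa share the derived state '1' for Trait 3; it defines the ingroup but does not resolve relationships within it.
Trait 4: derived state '0' in Acroana, Cyanops, Ornithoma, and Zygyx only — synapomorphy for {Acroana, Cyanops, Ornithoma, Zygyx}.
Only Cyanops, Ornithoma, and Zygyx show the derived state '1' for Trait 5, supporting them as a clade.
Trait 6: derived state '1' in Cyanops and Zygyx only — synapomorphy for {Cyanops, Zygyx}.
Most parsimonious ingroup topology: ((((Zygyx,Cyanops),Ornithoma),Acroana),Platyinus).
Zygyx and Cyanops form a cherry on this tree, so they are sister taxa.

Cyanops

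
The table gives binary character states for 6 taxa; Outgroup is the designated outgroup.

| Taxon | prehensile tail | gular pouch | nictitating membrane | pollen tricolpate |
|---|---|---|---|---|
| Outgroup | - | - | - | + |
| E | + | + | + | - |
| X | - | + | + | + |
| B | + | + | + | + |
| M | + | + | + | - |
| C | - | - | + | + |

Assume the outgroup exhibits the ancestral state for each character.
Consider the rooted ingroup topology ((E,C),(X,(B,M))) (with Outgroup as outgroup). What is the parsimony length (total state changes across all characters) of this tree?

7

Map each character onto ((E,C),(X,(B,M))) (rooted by Outgroup) and count the minimum state changes it requires (Fitch parsimony):
prehensile tail: 2; gular pouch: 2; nictitating membrane: 1; pollen tricolpate: 2.
Total tree length = 7.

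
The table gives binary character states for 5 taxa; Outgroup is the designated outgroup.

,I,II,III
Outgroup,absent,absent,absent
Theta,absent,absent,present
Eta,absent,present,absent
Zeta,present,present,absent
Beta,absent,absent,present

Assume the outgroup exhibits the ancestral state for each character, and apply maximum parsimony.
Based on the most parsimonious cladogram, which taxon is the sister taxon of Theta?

The outgroup has state 'absent' for every character, so 'present' is the derived state throughout.
I (derived state 'present') is unique to Zeta (autapomorphy; uninformative for grouping).
II: derived state 'present' in Eta and Zeta only — synapomorphy for {Eta, Zeta}.
III: derived state 'present' in Beta and Theta only — synapomorphy for {Beta, Theta}.
Most parsimonious ingroup topology: ((Theta,Beta),(Eta,Zeta)).
Theta and Beta form a cherry on this tree, so they are sister taxa.

Beta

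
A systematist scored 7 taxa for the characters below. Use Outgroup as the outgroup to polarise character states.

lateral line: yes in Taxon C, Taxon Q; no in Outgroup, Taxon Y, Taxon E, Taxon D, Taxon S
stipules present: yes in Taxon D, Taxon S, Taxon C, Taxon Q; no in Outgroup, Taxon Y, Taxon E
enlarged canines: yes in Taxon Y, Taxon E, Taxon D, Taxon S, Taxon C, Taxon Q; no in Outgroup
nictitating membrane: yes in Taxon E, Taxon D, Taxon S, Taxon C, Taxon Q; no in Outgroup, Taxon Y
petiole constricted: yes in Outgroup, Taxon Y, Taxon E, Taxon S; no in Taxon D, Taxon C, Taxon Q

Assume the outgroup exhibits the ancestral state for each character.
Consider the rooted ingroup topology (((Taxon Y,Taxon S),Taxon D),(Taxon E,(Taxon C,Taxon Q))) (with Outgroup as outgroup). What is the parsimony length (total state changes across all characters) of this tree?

9

Map each character onto (((Taxon Y,Taxon S),Taxon D),(Taxon E,(Taxon C,Taxon Q))) (rooted by Outgroup) and count the minimum state changes it requires (Fitch parsimony):
lateral line: 1; stipules present: 3; enlarged canines: 1; nictitating membrane: 2; petiole constricted: 2.
Total tree length = 9.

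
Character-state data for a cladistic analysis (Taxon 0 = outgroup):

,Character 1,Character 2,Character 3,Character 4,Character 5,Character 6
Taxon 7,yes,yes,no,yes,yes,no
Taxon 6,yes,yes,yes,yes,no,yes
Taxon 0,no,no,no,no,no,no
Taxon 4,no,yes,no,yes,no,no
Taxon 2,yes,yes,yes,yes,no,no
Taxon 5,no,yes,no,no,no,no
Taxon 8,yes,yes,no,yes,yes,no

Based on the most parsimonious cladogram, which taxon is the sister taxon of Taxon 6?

Taxon 2

The outgroup has state 'no' for every character, so 'yes' is the derived state throughout.
Character 1 (derived state 'yes') is shared by Taxon 2, Taxon 6, Taxon 7, and Taxon 8 — a synapomorphy uniting that clade.
All ingroup taxa share the derived state 'yes' for Character 2; it defines the ingroup but does not resolve relationships within it.
Only Taxon 2 and Taxon 6 show the derived state 'yes' for Character 3, supporting them as a clade.
Character 4: derived state 'yes' in Taxon 2, Taxon 4, Taxon 6, Taxon 7, and Taxon 8 only — synapomorphy for {Taxon 2, Taxon 4, Taxon 6, Taxon 7, Taxon 8}.
Only Taxon 7 and Taxon 8 show the derived state 'yes' for Character 5, supporting them as a clade.
Character 6 (derived state 'yes') is unique to Taxon 6 (autapomorphy; uninformative for grouping).
Most parsimonious ingroup topology: (Taxon 5,(Taxon 4,((Taxon 7,Taxon 8),(Taxon 2,Taxon 6)))).
Taxon 6 and Taxon 2 form a cherry on this tree, so they are sister taxa.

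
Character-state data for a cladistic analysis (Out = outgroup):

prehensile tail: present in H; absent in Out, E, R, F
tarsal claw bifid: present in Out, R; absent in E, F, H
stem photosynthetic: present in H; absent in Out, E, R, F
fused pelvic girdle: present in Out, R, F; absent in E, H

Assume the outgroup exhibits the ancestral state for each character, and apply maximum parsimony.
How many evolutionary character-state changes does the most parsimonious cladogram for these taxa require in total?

4

Character polarity is set by the outgroup: the derived state is whichever differs from the outgroup's state, so for tarsal claw bifid, fused pelvic girdle the derived state is 'absent', and for the remaining characters it is 'present'.
prehensile tail (derived state 'present') is unique to H (autapomorphy; uninformative for grouping).
tarsal claw bifid (derived state 'absent') is shared by E, F, and H — a synapomorphy uniting that clade.
stem photosynthetic: derived state 'present' in H only — an autapomorphy, so it tells us nothing about relationships among taxa.
Only E and H show the derived state 'absent' for fused pelvic girdle, supporting them as a clade.
Most parsimonious ingroup topology: (((E,H),F),R).
Changes per character on this tree: prehensile tail: 1; tarsal claw bifid: 1; stem photosynthetic: 1; fused pelvic girdle: 1.
Total = 4.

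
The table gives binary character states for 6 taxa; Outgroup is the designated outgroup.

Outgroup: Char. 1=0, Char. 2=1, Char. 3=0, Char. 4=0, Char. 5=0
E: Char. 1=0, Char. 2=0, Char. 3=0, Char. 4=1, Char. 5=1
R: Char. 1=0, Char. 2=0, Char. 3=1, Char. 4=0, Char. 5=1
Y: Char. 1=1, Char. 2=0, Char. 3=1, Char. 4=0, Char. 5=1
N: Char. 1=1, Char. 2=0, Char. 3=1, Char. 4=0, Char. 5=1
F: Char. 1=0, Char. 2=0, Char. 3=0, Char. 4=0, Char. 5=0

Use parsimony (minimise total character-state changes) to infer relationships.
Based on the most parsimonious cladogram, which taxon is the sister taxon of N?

Y

Character polarity is set by the outgroup: the derived state is whichever differs from the outgroup's state, so for Char. 2 the derived state is '0', and for the remaining characters it is '1'.
Only N and Y show the derived state '1' for Char. 1, supporting them as a clade.
Char. 2 (derived state '0') is shared by all ingroup taxa — unites the whole ingroup.
Char. 3: derived state '1' in N, R, and Y only — synapomorphy for {N, R, Y}.
Char. 4: derived state '1' in E only — an autapomorphy, so it tells us nothing about relationships among taxa.
Char. 5 (derived state '1') is shared by E, N, R, and Y — a synapomorphy uniting that clade.
Most parsimonious ingroup topology: ((E,(R,(Y,N))),F).
N and Y form a cherry on this tree, so they are sister taxa.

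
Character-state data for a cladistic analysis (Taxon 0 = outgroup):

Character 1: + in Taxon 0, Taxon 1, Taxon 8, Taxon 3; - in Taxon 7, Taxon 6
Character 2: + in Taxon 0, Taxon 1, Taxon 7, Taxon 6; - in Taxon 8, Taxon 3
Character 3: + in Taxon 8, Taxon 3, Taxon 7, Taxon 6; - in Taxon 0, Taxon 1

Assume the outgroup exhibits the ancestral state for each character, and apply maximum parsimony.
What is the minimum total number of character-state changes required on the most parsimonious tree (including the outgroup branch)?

3

Character polarity is set by the outgroup: the derived state is whichever differs from the outgroup's state, so for Character 1, Character 2 the derived state is '-', and for the remaining characters it is '+'.
Character 1 (derived state '-') is shared by Taxon 6 and Taxon 7 — a synapomorphy uniting that clade.
Only Taxon 3 and Taxon 8 show the derived state '-' for Character 2, supporting them as a clade.
Only Taxon 3, Taxon 6, Taxon 7, and Taxon 8 show the derived state '+' for Character 3, supporting them as a clade.
Most parsimonious ingroup topology: (Taxon 1,((Taxon 8,Taxon 3),(Taxon 7,Taxon 6))).
Changes per character on this tree: Character 1: 1; Character 2: 1; Character 3: 1.
Total = 3.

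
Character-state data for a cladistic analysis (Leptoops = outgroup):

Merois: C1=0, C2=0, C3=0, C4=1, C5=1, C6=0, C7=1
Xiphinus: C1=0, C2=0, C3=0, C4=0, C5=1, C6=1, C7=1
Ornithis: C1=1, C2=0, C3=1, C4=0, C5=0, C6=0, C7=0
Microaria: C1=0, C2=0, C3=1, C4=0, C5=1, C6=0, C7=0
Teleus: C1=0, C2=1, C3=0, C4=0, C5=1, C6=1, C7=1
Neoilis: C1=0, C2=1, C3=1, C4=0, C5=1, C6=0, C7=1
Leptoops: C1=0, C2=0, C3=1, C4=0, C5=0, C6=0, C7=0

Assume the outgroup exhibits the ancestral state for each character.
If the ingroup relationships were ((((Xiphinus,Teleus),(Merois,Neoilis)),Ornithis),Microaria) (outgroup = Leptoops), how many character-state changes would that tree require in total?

10

Map each character onto ((((Xiphinus,Teleus),(Merois,Neoilis)),Ornithis),Microaria) (rooted by Leptoops) and count the minimum state changes it requires (Fitch parsimony):
C1: 1; C2: 2; C3: 2; C4: 1; C5: 2; C6: 1; C7: 1.
Total tree length = 10.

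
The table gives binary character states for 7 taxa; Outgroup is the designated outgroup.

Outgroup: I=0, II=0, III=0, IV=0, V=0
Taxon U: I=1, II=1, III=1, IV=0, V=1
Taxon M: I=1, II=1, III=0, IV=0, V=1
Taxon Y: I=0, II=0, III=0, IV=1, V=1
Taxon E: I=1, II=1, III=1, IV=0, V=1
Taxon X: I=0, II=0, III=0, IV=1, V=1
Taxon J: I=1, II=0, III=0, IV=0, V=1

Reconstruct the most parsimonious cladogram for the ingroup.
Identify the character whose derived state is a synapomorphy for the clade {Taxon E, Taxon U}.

The outgroup has state '0' for every character, so '1' is the derived state throughout.
I: derived state '1' in Taxon E, Taxon J, Taxon M, and Taxon U only — synapomorphy for {Taxon E, Taxon J, Taxon M, Taxon U}.
II (derived state '1') is shared by Taxon E, Taxon M, and Taxon U — a synapomorphy uniting that clade.
III (derived state '1') is shared by Taxon E and Taxon U — a synapomorphy uniting that clade.
IV: derived state '1' in Taxon X and Taxon Y only — synapomorphy for {Taxon X, Taxon Y}.
V (derived state '1') is shared by all ingroup taxa — unites the whole ingroup.
Most parsimonious ingroup topology: ((((Taxon U,Taxon E),Taxon M),Taxon J),(Taxon Y,Taxon X)).
The clade {Taxon E, Taxon U} is supported by III: its derived state '1' occurs in exactly those taxa and in no other taxon (including the outgroup).

III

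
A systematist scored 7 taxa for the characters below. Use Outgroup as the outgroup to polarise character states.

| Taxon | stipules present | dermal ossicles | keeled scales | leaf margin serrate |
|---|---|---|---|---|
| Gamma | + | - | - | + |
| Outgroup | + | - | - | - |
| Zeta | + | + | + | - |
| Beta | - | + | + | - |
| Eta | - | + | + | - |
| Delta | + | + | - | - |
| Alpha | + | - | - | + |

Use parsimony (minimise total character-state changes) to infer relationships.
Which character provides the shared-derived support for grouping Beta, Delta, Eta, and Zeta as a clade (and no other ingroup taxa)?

Character polarity is set by the outgroup: the derived state is whichever differs from the outgroup's state, so for stipules present the derived state is '-', and for the remaining characters it is '+'.
stipules present: derived state '-' in Beta and Eta only — synapomorphy for {Beta, Eta}.
Only Beta, Delta, Eta, and Zeta show the derived state '+' for dermal ossicles, supporting them as a clade.
Only Beta, Eta, and Zeta show the derived state '+' for keeled scales, supporting them as a clade.
leaf margin serrate (derived state '+') is shared by Alpha and Gamma — a synapomorphy uniting that clade.
Most parsimonious ingroup topology: ((((Beta,Eta),Zeta),Delta),(Alpha,Gamma)).
The clade {Beta, Delta, Eta, Zeta} is supported by dermal ossicles: its derived state '+' occurs in exactly those taxa and in no other taxon (including the outgroup).

dermal ossicles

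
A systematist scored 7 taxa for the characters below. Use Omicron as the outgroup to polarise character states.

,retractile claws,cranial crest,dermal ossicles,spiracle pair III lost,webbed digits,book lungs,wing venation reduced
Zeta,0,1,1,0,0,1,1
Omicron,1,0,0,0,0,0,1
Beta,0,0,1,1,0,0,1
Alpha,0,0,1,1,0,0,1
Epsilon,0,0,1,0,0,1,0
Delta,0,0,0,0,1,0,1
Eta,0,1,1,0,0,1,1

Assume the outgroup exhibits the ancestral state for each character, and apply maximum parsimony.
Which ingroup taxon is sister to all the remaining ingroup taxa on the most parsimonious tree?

Delta

Character polarity is set by the outgroup: the derived state is whichever differs from the outgroup's state, so for retractile claws, wing venation reduced the derived state is '0', and for the remaining characters it is '1'.
retractile claws (derived state '0') is shared by all ingroup taxa — unites the whole ingroup.
cranial crest (derived state '1') is shared by Eta and Zeta — a synapomorphy uniting that clade.
dermal ossicles (derived state '1') is shared by Alpha, Beta, Epsilon, Eta, and Zeta — a synapomorphy uniting that clade.
spiracle pair III lost: derived state '1' in Alpha and Beta only — synapomorphy for {Alpha, Beta}.
webbed digits: derived state '1' in Delta only — an autapomorphy, so it tells us nothing about relationships among taxa.
book lungs (derived state '1') is shared by Epsilon, Eta, and Zeta — a synapomorphy uniting that clade.
wing venation reduced: derived state '0' in Epsilon only — an autapomorphy, so it tells us nothing about relationships among taxa.
Most parsimonious ingroup topology: ((((Eta,Zeta),Epsilon),(Beta,Alpha)),Delta).
Delta is sister to the clade containing all other ingroup taxa, so it is the earliest-diverging (most basal) ingroup lineage.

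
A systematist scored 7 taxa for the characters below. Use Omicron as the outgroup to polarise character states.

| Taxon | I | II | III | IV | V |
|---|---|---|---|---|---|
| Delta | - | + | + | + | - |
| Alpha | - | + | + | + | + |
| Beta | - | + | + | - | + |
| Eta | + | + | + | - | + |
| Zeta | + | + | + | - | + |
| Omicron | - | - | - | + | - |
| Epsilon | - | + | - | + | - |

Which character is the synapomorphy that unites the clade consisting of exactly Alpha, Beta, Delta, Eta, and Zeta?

Character polarity is set by the outgroup: the derived state is whichever differs from the outgroup's state, so for IV the derived state is '-', and for the remaining characters it is '+'.
Only Eta and Zeta show the derived state '+' for I, supporting them as a clade.
All ingroup taxa share the derived state '+' for II; it defines the ingroup but does not resolve relationships within it.
Only Alpha, Beta, Delta, Eta, and Zeta show the derived state '+' for III, supporting them as a clade.
IV: derived state '-' in Beta, Eta, and Zeta only — synapomorphy for {Beta, Eta, Zeta}.
Only Alpha, Beta, Eta, and Zeta show the derived state '+' for V, supporting them as a clade.
Most parsimonious ingroup topology: (((((Eta,Zeta),Beta),Alpha),Delta),Epsilon).
The clade {Alpha, Beta, Delta, Eta, Zeta} is supported by III: its derived state '+' occurs in exactly those taxa and in no other taxon (including the outgroup).

III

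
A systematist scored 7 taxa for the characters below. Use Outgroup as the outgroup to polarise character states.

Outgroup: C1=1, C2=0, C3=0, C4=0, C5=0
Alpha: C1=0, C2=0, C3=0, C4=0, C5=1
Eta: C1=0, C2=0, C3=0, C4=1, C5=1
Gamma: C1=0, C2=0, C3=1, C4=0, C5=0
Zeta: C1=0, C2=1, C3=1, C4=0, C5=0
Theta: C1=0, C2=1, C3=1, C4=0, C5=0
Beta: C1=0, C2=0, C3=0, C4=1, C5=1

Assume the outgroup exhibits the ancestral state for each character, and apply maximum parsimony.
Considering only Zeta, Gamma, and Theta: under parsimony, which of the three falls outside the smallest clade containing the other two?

Character polarity is set by the outgroup: the derived state is whichever differs from the outgroup's state, so for C1 the derived state is '0', and for the remaining characters it is '1'.
All ingroup taxa share the derived state '0' for C1; it defines the ingroup but does not resolve relationships within it.
C2 (derived state '1') is shared by Theta and Zeta — a synapomorphy uniting that clade.
Only Gamma, Theta, and Zeta show the derived state '1' for C3, supporting them as a clade.
C4: derived state '1' in Beta and Eta only — synapomorphy for {Beta, Eta}.
Only Alpha, Beta, and Eta show the derived state '1' for C5, supporting them as a clade.
Most parsimonious ingroup topology: ((Alpha,(Eta,Beta)),(Gamma,(Zeta,Theta))).
Zeta and Theta share a more recent common ancestor with each other than either does with Gamma, so Gamma is the least closely related of the three.

Gamma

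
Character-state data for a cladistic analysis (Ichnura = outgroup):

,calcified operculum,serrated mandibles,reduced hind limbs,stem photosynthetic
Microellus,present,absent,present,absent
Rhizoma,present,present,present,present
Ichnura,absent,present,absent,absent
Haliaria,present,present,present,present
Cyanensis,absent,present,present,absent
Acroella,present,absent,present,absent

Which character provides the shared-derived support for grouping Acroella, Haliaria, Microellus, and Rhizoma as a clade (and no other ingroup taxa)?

calcified operculum

Character polarity is set by the outgroup: the derived state is whichever differs from the outgroup's state, so for serrated mandibles the derived state is 'absent', and for the remaining characters it is 'present'.
calcified operculum (derived state 'present') is shared by Acroella, Haliaria, Microellus, and Rhizoma — a synapomorphy uniting that clade.
Only Acroella and Microellus show the derived state 'absent' for serrated mandibles, supporting them as a clade.
All ingroup taxa share the derived state 'present' for reduced hind limbs; it defines the ingroup but does not resolve relationships within it.
stem photosynthetic (derived state 'present') is shared by Haliaria and Rhizoma — a synapomorphy uniting that clade.
Most parsimonious ingroup topology: (Cyanensis,((Haliaria,Rhizoma),(Microellus,Acroella))).
The clade {Acroella, Haliaria, Microellus, Rhizoma} is supported by calcified operculum: its derived state 'present' occurs in exactly those taxa and in no other taxon (including the outgroup).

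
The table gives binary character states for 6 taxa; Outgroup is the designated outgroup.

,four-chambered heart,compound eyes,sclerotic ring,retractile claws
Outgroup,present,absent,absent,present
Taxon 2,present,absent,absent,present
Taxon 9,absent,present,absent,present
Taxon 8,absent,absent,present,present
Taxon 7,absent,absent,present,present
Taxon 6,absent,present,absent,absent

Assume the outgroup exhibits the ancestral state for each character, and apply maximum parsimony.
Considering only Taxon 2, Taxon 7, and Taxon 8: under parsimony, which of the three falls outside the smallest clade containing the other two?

Character polarity is set by the outgroup: the derived state is whichever differs from the outgroup's state, so for four-chambered heart, retractile claws the derived state is 'absent', and for the remaining characters it is 'present'.
four-chambered heart (derived state 'absent') is shared by Taxon 6, Taxon 7, Taxon 8, and Taxon 9 — a synapomorphy uniting that clade.
compound eyes: derived state 'present' in Taxon 6 and Taxon 9 only — synapomorphy for {Taxon 6, Taxon 9}.
sclerotic ring (derived state 'present') is shared by Taxon 7 and Taxon 8 — a synapomorphy uniting that clade.
retractile claws (derived state 'absent') is unique to Taxon 6 (autapomorphy; uninformative for grouping).
Most parsimonious ingroup topology: (((Taxon 7,Taxon 8),(Taxon 9,Taxon 6)),Taxon 2).
Taxon 7 and Taxon 8 share a more recent common ancestor with each other than either does with Taxon 2, so Taxon 2 is the least closely related of the three.

Taxon 2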